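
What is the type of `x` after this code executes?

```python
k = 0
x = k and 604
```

'and' returns first falsy value (0 is int)

int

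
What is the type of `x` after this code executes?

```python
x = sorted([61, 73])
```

sorted() always returns list

list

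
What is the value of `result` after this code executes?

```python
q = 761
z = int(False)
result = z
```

q = 761; z = 0; result = 0

0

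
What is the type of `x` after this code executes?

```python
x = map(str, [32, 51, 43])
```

map() returns a map object

map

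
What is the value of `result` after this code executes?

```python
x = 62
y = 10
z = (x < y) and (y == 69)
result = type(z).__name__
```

x is int; y is int; z is bool; result = 'bool'

'bool'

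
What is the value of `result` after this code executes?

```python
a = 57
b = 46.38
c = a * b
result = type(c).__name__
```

a is int; b is float; c is float; result = 'float'

'float'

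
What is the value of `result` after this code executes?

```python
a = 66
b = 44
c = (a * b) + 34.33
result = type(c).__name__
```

a is int; b is int; c is float; result = 'float'

'float'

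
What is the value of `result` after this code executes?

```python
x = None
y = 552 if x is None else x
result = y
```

x = None; y = 552; result = 552

552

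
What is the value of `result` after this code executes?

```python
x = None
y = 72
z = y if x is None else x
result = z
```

x = None; y = 72; z = 72; result = 72

72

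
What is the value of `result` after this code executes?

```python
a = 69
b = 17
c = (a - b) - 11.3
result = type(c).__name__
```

a is int; b is int; c is float; result = 'float'

'float'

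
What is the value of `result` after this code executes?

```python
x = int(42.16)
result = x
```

x = 42; result = 42

42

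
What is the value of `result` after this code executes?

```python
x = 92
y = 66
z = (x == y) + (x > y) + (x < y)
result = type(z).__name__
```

x is int; y is int; z is int; result = 'int'

'int'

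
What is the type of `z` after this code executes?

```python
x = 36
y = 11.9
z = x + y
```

int + float = float

float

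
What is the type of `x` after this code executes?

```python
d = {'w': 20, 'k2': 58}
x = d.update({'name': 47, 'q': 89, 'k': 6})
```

dict.update() returns None

NoneType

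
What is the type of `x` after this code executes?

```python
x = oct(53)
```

oct() returns str representation

str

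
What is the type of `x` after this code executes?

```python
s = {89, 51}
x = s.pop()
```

Popping from set[int] returns int

int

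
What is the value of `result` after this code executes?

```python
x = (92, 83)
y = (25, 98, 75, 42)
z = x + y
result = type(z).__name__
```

x is tuple; y is tuple; z is tuple; result = 'tuple'

'tuple'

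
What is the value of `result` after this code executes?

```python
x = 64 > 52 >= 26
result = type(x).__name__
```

x is bool; result = 'bool'

'bool'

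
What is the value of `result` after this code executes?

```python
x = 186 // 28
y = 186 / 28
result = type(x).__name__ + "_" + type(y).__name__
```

x is int; y is float; result = 'int_float'

'int_float'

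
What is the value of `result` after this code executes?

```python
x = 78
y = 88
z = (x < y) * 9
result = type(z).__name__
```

x is int; y is int; z is int; result = 'int'

'int'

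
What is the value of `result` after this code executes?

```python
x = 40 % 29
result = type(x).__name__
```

x is int; result = 'int'

'int'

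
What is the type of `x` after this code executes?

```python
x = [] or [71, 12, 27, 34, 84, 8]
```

'or' returns first truthy value (list)

list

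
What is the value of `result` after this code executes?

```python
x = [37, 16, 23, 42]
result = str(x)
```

x = [37, 16, 23, 42]; result = '[37, 16, 23, 42]'

'[37, 16, 23, 42]'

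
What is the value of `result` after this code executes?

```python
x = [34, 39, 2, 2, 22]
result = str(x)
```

x = [34, 39, 2, 2, 22]; result = '[34, 39, 2, 2, 22]'

'[34, 39, 2, 2, 22]'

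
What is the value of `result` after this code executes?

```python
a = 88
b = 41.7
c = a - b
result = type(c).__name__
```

a is int; b is float; c is float; result = 'float'

'float'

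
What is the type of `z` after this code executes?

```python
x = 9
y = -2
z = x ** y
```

int ** negative = float

float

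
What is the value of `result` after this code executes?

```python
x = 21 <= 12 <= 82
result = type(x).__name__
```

x is bool; result = 'bool'

'bool'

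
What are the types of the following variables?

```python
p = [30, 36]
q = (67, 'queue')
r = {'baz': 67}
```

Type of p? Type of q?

p is assigned a list literal (square brackets); q is assigned a tuple (parenthesized, comma-separated values)

list, tuple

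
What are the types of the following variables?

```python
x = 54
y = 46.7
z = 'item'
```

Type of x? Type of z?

x is assigned a bare integer (no decimal point), so it is an int; z is assigned a quoted string literal, so it is a str

int, str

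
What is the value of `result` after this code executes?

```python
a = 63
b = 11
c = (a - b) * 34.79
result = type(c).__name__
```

a is int; b is int; c is float; result = 'float'

'float'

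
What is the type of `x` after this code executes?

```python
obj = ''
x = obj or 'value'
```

'or' returns first truthy value (str)

str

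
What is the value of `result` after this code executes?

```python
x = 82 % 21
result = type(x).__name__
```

x is int; result = 'int'

'int'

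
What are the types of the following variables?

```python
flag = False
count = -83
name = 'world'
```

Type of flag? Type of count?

flag is assigned the constant False, which has type bool; count is assigned a bare integer (no decimal point), so it is an int

bool, int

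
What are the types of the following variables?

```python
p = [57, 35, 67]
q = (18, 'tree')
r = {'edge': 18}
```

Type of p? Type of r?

p is assigned a list literal (square brackets); r is assigned a dict literal ({key: value})

list, dict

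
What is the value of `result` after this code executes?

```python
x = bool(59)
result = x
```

x = True; result = True

True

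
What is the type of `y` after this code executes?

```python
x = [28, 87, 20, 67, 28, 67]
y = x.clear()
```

list.clear() returns None

NoneType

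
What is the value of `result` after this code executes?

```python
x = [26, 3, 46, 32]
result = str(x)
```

x = [26, 3, 46, 32]; result = '[26, 3, 46, 32]'

'[26, 3, 46, 32]'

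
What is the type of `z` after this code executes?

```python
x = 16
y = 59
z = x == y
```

Equality comparison returns bool

bool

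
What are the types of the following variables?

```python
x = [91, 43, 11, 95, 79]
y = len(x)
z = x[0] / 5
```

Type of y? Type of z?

len() returns int; int / int = float

int, float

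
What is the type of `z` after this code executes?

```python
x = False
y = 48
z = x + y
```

bool + int = int (bool is subclass of int)

int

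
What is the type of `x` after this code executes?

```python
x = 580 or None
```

'or' returns first truthy value

int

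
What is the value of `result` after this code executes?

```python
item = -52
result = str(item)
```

item = -52; result = '-52'

'-52'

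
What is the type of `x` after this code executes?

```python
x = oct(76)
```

oct() returns str representation

str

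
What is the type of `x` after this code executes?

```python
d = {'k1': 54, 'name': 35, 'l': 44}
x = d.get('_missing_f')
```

dict.get() returns None when key not found

NoneType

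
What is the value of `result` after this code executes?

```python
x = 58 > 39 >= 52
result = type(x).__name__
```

x is bool; result = 'bool'

'bool'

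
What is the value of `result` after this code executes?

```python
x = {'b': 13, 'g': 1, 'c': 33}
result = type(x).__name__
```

x is dict; result = 'dict'

'dict'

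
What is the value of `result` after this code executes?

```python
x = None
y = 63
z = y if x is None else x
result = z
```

x = None; y = 63; z = 63; result = 63

63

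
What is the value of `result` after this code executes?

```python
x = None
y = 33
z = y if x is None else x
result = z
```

x = None; y = 33; z = 33; result = 33

33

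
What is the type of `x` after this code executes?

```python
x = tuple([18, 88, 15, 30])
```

tuple() constructor returns tuple

tuple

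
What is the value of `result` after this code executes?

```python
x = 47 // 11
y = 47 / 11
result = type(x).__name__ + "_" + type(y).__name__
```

x is int; y is float; result = 'int_float'

'int_float'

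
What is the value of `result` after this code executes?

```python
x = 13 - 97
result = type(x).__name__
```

x is int; result = 'int'

'int'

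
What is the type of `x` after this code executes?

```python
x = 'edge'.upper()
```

str.upper() returns str

str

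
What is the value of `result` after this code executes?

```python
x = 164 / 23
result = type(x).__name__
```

x is float; result = 'float'

'float'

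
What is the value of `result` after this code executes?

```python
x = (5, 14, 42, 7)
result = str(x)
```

x = (5, 14, 42, 7); result = '(5, 14, 42, 7)'

'(5, 14, 42, 7)'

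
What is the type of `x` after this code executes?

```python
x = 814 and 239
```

'and' with truthy values returns last operand (int)

int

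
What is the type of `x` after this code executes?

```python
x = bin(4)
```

bin() returns str representation

str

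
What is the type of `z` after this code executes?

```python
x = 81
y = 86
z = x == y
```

Equality comparison returns bool

bool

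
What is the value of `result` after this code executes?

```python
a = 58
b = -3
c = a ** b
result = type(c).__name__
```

a is int; b is int; c is float; result = 'float'

'float'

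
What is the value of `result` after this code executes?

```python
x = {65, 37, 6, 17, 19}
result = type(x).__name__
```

x is set; result = 'set'

'set'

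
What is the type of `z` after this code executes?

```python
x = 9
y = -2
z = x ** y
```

int ** negative = float

float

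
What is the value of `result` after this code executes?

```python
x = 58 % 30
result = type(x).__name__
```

x is int; result = 'int'

'int'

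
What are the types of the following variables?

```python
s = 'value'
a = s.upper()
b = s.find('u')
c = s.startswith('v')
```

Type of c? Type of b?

startswith() returns bool; find() returns int

bool, int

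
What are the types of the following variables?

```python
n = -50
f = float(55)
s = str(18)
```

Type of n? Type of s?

n is assigned a bare integer (no decimal point), so it is an int; s is assigned the result of calling str(), which returns a str

int, str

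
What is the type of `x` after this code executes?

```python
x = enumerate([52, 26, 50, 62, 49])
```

enumerate() returns an enumerate object

enumerate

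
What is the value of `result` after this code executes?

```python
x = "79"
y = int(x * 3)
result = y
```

x = '79'; y = 797979; result = 797979

797979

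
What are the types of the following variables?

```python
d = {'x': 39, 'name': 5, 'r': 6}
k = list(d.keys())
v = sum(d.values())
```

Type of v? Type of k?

sum of ints is int; list() converts to list

int, list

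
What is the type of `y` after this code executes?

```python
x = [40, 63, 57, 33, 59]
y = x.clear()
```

list.clear() returns None

NoneType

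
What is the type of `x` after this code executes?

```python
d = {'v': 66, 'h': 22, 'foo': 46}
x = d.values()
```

.values() returns dict_values view

dict_values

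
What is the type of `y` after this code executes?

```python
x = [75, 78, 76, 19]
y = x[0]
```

Indexing list[int] returns int

int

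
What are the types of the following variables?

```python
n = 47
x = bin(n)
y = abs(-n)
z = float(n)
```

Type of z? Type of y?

float() returns float; abs() of int returns int

float, int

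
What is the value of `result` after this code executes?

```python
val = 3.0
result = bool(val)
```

val = 3.0; result = True

True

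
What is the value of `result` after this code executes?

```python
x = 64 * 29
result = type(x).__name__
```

x is int; result = 'int'

'int'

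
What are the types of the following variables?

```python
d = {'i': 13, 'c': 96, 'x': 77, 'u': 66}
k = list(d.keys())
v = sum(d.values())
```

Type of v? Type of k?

sum of ints is int; list() converts to list

int, list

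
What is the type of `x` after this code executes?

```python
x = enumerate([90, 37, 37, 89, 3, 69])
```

enumerate() returns an enumerate object

enumerate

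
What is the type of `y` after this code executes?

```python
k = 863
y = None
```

None has type NoneType

NoneType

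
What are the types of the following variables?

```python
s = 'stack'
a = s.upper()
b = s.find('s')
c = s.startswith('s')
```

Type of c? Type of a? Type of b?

startswith() returns bool; upper() returns str; find() returns int

bool, str, int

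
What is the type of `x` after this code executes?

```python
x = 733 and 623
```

'and' with truthy values returns last operand (int)

int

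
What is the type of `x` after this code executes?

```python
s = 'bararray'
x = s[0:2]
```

Slicing a str returns str

str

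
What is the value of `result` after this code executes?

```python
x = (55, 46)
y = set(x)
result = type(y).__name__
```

x is tuple; y is set; result = 'set'

'set'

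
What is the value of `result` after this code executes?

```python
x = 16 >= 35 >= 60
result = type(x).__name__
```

x is bool; result = 'bool'

'bool'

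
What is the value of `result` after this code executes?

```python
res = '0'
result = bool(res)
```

res = '0'; result = True

True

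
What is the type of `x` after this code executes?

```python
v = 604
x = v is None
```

'is' comparison returns bool

bool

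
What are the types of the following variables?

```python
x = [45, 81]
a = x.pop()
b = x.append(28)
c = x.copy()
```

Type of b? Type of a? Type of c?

append() returns None; pop() returns element; copy() returns list

NoneType, int, list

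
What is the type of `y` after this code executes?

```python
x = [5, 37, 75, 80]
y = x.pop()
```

list.pop() returns the popped element

int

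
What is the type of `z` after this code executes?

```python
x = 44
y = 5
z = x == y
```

Equality comparison returns bool

bool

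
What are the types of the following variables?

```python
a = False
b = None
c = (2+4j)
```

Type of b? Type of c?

b is assigned None, whose type is NoneType; c is assigned (2+4j), an int plus an imaginary literal (j suffix), which evaluates to complex

NoneType, complex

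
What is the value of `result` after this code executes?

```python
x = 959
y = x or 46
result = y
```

x = 959; y = 959; result = 959

959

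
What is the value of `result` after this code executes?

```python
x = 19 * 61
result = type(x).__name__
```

x is int; result = 'int'

'int'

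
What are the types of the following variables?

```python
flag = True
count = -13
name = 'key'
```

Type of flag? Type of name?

flag is assigned the constant True, which has type bool; name is assigned a quoted string literal, so it is a str

bool, str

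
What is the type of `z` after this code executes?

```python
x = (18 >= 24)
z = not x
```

'not' returns bool

bool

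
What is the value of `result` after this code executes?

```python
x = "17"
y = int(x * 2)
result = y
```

x = '17'; y = 1717; result = 1717

1717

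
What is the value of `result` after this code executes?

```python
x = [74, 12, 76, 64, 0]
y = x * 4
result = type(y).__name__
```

x is list; y is list; result = 'list'

'list'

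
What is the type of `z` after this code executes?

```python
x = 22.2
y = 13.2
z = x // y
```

float // float = float

float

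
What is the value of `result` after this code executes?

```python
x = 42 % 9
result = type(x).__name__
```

x is int; result = 'int'

'int'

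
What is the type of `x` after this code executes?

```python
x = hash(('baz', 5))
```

hash() returns int

int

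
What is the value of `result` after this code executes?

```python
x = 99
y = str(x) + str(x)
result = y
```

x = 99; y = '9999'; result = '9999'

'9999'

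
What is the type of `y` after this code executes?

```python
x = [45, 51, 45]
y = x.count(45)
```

list.count() returns int

int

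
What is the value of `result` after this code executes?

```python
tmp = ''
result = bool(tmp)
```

tmp = ''; result = False

False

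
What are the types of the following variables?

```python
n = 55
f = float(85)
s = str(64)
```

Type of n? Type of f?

n is assigned a bare integer (no decimal point), so it is an int; f is assigned the result of calling float(), which returns a float

int, float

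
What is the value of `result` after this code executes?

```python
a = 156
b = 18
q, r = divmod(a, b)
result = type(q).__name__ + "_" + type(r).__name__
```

a is int; b is int; q is int; r is int; result = 'int_int'

'int_int'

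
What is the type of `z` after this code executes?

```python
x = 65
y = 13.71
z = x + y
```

int + float = float

float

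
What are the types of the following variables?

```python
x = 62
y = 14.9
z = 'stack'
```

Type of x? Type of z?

x is assigned a bare integer (no decimal point), so it is an int; z is assigned a quoted string literal, so it is a str

int, str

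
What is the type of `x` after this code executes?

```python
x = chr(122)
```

chr() returns str (single char)

str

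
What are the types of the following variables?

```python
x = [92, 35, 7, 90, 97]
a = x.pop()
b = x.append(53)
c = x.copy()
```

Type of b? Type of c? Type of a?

append() returns None; copy() returns list; pop() returns element

NoneType, list, int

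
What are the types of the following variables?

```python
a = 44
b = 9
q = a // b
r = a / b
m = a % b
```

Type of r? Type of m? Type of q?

/ returns float; % of ints returns int; // returns int

float, int, int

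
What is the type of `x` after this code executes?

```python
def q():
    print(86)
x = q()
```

Function without return returns None

NoneType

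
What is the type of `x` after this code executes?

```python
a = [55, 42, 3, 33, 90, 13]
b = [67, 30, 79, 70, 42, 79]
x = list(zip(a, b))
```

list(zip()) returns a list of tuples

list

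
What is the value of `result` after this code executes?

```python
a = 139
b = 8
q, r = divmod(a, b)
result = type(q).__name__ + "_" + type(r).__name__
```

a is int; b is int; q is int; r is int; result = 'int_int'

'int_int'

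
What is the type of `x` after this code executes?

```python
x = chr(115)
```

chr() returns str (single char)

str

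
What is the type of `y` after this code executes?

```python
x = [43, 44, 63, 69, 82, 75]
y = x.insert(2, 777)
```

list.insert() returns None

NoneType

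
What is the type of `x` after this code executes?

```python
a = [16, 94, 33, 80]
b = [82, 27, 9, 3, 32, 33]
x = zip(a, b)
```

zip() returns a zip object

zip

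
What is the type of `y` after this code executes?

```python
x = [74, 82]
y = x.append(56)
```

list.append() returns None (mutates in place)

NoneType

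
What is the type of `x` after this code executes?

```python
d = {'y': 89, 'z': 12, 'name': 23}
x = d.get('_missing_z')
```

dict.get() returns None when key not found

NoneType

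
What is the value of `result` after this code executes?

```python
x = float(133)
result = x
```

x = 133.0; result = 133.0

133.0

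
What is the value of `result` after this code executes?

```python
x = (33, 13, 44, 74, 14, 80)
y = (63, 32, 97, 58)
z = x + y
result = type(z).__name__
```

x is tuple; y is tuple; z is tuple; result = 'tuple'

'tuple'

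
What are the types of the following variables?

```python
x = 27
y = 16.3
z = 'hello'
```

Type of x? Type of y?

x is assigned a bare integer (no decimal point), so it is an int; y is assigned a number with a decimal point, so it is a float

int, float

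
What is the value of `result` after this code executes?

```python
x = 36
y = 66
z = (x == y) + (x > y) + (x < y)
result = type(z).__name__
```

x is int; y is int; z is int; result = 'int'

'int'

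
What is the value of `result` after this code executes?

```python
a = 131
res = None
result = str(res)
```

a = 131; res = None; result = 'None'

'None'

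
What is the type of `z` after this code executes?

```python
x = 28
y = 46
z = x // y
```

int // int = int

int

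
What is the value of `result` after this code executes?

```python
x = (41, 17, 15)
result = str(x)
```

x = (41, 17, 15); result = '(41, 17, 15)'

'(41, 17, 15)'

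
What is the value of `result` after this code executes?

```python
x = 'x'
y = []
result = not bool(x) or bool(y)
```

x = 'x'; y = []; result = False

False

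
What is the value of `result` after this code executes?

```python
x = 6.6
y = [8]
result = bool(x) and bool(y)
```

x = 6.6; y = [8]; result = True

True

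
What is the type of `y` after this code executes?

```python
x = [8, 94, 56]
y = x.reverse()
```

list.reverse() returns None

NoneType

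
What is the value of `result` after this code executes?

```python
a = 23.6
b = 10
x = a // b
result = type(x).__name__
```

a is float; b is int; x is float; result = 'float'

'float'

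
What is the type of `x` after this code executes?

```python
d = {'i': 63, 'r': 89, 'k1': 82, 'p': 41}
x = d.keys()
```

.keys() returns dict_keys view

dict_keys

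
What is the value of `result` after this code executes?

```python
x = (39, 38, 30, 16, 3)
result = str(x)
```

x = (39, 38, 30, 16, 3); result = '(39, 38, 30, 16, 3)'

'(39, 38, 30, 16, 3)'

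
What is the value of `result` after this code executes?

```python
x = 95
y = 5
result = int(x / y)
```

x = 95; y = 5; result = 19

19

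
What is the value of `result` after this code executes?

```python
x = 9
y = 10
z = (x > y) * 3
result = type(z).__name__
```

x is int; y is int; z is int; result = 'int'

'int'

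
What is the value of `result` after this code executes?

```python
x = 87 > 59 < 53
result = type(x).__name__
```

x is bool; result = 'bool'

'bool'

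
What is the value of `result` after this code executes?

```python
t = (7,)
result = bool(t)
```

t = (7,); result = True

True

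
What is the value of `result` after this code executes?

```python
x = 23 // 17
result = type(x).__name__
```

x is int; result = 'int'

'int'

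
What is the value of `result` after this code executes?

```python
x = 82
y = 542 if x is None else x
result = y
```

x = 82; y = 82; result = 82

82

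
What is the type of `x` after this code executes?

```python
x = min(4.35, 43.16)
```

min() of floats returns float

float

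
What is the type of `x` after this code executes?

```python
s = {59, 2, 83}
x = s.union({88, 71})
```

set.union() returns a new set

set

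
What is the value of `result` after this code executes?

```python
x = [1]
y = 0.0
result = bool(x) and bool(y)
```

x = [1]; y = 0.0; result = False

False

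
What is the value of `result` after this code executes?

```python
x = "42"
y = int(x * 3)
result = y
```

x = '42'; y = 424242; result = 424242

424242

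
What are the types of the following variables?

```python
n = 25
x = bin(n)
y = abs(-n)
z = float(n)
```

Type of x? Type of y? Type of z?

bin() returns str; abs() of int returns int; float() returns float

str, int, float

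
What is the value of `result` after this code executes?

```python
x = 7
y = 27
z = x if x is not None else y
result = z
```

x = 7; y = 27; z = 7; result = 7

7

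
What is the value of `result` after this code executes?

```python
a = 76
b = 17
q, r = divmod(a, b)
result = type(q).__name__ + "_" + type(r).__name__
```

a is int; b is int; q is int; r is int; result = 'int_int'

'int_int'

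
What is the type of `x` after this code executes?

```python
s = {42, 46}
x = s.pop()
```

Popping from set[int] returns int

int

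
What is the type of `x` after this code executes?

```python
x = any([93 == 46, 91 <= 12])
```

any() returns bool

bool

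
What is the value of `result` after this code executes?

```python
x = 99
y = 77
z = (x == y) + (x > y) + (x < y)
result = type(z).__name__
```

x is int; y is int; z is int; result = 'int'

'int'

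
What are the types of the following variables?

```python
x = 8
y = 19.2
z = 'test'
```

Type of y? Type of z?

y is assigned a number with a decimal point, so it is a float; z is assigned a quoted string literal, so it is a str

float, str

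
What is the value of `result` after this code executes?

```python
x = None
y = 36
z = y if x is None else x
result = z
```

x = None; y = 36; z = 36; result = 36

36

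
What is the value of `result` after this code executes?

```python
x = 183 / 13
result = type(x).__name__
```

x is float; result = 'float'

'float'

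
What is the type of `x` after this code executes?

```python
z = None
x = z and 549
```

'and' returns first falsy value (None)

NoneType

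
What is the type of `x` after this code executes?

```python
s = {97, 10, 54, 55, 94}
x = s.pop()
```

Popping from set[int] returns int

int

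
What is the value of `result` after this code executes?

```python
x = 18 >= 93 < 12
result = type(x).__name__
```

x is bool; result = 'bool'

'bool'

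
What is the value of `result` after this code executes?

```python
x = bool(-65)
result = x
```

x = True; result = True

True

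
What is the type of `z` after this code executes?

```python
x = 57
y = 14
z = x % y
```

int % int = int

int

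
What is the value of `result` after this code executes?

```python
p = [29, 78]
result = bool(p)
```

p = [29, 78]; result = True

True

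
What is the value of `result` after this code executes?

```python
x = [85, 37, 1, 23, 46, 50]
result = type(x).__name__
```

x is list; result = 'list'

'list'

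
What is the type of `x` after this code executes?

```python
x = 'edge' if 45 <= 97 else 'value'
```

Both branches of conditional are str

str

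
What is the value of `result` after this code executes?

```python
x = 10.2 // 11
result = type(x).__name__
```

x is float; result = 'float'

'float'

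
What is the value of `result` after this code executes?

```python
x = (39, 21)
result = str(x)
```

x = (39, 21); result = '(39, 21)'

'(39, 21)'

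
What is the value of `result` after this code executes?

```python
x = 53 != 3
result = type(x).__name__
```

x is bool; result = 'bool'

'bool'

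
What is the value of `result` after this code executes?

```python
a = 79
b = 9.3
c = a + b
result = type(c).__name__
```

a is int; b is float; c is float; result = 'float'

'float'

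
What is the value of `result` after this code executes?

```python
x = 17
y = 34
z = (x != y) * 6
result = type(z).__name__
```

x is int; y is int; z is int; result = 'int'

'int'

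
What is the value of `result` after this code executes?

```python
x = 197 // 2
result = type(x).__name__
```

x is int; result = 'int'

'int'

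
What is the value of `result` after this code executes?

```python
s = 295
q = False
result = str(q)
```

s = 295; q = False; result = 'False'

'False'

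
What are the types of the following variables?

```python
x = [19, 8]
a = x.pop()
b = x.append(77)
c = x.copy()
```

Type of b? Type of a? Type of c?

append() returns None; pop() returns element; copy() returns list

NoneType, int, list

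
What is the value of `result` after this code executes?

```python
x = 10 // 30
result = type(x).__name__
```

x is int; result = 'int'

'int'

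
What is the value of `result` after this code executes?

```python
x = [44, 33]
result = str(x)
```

x = [44, 33]; result = '[44, 33]'

'[44, 33]'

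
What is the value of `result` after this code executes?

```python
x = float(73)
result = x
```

x = 73.0; result = 73.0

73.0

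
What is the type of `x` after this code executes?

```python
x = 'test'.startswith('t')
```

str.startswith() returns bool

bool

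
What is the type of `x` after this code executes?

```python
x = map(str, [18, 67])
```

map() returns a map object

map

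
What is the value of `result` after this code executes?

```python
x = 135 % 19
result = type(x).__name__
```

x is int; result = 'int'

'int'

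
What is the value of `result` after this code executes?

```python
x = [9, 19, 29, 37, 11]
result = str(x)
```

x = [9, 19, 29, 37, 11]; result = '[9, 19, 29, 37, 11]'

'[9, 19, 29, 37, 11]'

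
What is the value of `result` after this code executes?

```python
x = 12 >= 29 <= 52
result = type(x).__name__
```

x is bool; result = 'bool'

'bool'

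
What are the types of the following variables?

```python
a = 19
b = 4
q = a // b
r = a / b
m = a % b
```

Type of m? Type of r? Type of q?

% of ints returns int; / returns float; // returns int

int, float, int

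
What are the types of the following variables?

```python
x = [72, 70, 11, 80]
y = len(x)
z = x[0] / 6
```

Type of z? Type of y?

int / int = float; len() returns int

float, int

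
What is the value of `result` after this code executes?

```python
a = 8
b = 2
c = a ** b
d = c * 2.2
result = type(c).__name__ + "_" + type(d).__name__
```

a is int; b is int; c is int; d is float; result = 'int_float'

'int_float'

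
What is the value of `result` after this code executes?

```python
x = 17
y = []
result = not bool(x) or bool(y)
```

x = 17; y = []; result = False

False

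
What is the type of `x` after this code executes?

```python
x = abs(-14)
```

abs() of int returns int

int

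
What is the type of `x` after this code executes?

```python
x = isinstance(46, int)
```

isinstance() returns bool

bool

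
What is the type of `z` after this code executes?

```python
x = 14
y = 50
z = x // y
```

int // int = int

int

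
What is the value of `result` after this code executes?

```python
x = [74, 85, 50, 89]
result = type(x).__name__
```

x is list; result = 'list'

'list'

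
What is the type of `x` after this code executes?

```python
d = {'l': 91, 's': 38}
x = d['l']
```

Accessing dict[str, int] with str key returns int

int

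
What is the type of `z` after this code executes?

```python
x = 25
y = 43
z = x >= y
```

Comparison returns bool

bool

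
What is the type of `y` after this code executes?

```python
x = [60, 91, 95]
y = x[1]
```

Indexing list[int] returns int

int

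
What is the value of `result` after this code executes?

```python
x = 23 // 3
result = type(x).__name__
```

x is int; result = 'int'

'int'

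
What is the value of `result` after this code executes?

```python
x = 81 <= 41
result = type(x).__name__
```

x is bool; result = 'bool'

'bool'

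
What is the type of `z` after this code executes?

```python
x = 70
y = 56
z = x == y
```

Equality comparison returns bool

bool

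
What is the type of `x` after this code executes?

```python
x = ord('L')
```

ord() returns int (code point)

int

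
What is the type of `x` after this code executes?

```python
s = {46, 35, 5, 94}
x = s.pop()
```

Popping from set[int] returns int

int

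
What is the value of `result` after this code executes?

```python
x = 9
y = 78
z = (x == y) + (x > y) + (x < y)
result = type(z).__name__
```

x is int; y is int; z is int; result = 'int'

'int'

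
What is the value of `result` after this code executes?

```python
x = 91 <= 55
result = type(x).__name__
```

x is bool; result = 'bool'

'bool'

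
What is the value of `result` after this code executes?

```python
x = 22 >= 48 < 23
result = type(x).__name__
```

x is bool; result = 'bool'

'bool'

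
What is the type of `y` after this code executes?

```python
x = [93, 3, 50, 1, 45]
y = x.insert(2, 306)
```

list.insert() returns None

NoneType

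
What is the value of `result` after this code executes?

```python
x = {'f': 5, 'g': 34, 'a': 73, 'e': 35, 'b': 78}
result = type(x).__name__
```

x is dict; result = 'dict'

'dict'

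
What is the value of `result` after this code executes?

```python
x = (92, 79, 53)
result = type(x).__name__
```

x is tuple; result = 'tuple'

'tuple'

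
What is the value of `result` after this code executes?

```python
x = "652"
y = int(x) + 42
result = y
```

x = '652'; y = 694; result = 694

694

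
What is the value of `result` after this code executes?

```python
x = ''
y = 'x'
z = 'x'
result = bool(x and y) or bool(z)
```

x = ''; y = 'x'; z = 'x'; result = True

True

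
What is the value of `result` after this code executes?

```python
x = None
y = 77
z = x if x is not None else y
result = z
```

x = None; y = 77; z = 77; result = 77

77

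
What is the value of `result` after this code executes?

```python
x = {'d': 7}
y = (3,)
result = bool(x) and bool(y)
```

x = {'d': 7}; y = (3,); result = True

True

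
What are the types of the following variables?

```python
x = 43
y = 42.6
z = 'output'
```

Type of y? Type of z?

y is assigned a number with a decimal point, so it is a float; z is assigned a quoted string literal, so it is a str

float, str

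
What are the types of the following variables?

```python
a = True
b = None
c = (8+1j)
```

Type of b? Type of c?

b is assigned None, whose type is NoneType; c is assigned (8+1j), an int plus an imaginary literal (j suffix), which evaluates to complex

NoneType, complex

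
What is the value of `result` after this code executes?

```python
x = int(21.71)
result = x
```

x = 21; result = 21

21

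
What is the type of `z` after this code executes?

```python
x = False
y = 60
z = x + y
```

bool + int = int (bool is subclass of int)

int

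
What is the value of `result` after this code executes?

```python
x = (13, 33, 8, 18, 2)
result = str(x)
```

x = (13, 33, 8, 18, 2); result = '(13, 33, 8, 18, 2)'

'(13, 33, 8, 18, 2)'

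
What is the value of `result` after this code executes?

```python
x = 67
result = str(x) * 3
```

x = 67; result = '676767'

'676767'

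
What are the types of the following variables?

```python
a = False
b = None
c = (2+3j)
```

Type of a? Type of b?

a is assigned the constant False, which has type bool; b is assigned None, whose type is NoneType

bool, NoneType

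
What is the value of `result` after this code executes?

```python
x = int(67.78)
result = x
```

x = 67; result = 67

67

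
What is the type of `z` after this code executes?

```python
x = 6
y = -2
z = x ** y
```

int ** negative = float

float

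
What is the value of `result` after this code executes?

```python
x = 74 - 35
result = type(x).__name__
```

x is int; result = 'int'

'int'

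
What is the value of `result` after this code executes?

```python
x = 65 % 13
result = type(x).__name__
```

x is int; result = 'int'

'int'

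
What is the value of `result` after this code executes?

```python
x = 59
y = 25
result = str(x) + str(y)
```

x = 59; y = 25; result = '5925'

'5925'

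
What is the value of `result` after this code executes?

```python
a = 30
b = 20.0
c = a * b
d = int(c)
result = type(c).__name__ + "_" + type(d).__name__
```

a is int; b is float; c is float; d is int; result = 'float_int'

'float_int'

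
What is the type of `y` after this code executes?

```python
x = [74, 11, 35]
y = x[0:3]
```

Slicing a list returns a list

list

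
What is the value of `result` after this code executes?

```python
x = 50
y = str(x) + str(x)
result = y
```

x = 50; y = '5050'; result = '5050'

'5050'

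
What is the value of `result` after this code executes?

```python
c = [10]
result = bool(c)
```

c = [10]; result = True

True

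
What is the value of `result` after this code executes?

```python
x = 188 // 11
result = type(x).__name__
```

x is int; result = 'int'

'int'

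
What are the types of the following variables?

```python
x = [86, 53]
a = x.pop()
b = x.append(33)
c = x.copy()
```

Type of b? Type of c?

append() returns None; copy() returns list

NoneType, list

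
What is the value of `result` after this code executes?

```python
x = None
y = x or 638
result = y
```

x = None; y = 638; result = 638

638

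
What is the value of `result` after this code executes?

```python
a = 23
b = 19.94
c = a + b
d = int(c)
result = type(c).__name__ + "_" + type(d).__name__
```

a is int; b is float; c is float; d is int; result = 'float_int'

'float_int'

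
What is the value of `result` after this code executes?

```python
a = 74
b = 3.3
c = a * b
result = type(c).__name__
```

a is int; b is float; c is float; result = 'float'

'float'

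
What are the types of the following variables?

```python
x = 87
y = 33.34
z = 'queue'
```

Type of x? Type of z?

x is assigned a bare integer (no decimal point), so it is an int; z is assigned a quoted string literal, so it is a str

int, str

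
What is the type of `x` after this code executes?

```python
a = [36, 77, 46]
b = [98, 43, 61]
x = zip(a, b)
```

zip() returns a zip object

zip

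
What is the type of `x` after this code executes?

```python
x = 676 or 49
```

'or' returns first truthy value (int)

int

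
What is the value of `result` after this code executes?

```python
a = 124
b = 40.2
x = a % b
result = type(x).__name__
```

a is int; b is float; x is float; result = 'float'

'float'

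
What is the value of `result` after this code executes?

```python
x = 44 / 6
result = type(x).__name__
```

x is float; result = 'float'

'float'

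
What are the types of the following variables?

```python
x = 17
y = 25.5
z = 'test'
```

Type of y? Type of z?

y is assigned a number with a decimal point, so it is a float; z is assigned a quoted string literal, so it is a str

float, str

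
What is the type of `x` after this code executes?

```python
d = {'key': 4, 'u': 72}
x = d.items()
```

dict.items() returns dict_items view

dict_items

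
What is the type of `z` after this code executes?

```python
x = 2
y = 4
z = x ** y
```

positive int ** positive int = int

int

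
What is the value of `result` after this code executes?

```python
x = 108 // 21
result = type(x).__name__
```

x is int; result = 'int'

'int'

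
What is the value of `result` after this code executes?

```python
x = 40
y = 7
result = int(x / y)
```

x = 40; y = 7; result = 5

5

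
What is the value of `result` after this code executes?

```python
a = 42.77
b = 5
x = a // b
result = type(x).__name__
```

a is float; b is int; x is float; result = 'float'

'float'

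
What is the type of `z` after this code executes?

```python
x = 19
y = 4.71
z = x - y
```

int - float = float

float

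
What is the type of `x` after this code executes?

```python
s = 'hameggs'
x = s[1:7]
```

Slicing a str returns str

str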